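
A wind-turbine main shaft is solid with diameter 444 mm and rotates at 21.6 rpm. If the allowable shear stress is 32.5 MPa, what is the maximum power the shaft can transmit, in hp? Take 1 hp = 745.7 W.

1690 hp

J = πd⁴/32 = π(0.444)⁴/32 = 3.815×10^-3 m⁴.
T_max = τ_allow·J/r = 3.25×10^7 × 3.815×10^-3 / 0.222 = 558600 N·m.
ω = 2π·21.6/60 = 2.262 rad/s, so P_max = T_max·ω = 1.263×10^6 W.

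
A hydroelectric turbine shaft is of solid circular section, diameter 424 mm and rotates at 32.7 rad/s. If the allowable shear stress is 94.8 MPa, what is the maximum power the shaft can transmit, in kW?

46400 kW

J = πd⁴/32 = π(0.424)⁴/32 = 3.173×10^-3 m⁴.
T_max = τ_allow·J/r = 9.48×10^7 × 3.173×10^-3 / 0.212 = 1.419e6 N·m.
ω = 32.7 rad/s, so P_max = T_max·ω = 4.640×10^7 W.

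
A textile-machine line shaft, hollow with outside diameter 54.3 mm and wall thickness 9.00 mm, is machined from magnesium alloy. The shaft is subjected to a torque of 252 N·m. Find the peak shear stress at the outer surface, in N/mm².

10.0 N/mm²

J = π(d_o⁴ − d_i⁴)/32 = π(0.0543⁴ − 0.0363⁴)/32 = 6.830×10^-7 m⁴.
τ_max = T·r/J = 252.0 × 0.0271 / 6.830×10^-7 = 1.002×10^7 Pa.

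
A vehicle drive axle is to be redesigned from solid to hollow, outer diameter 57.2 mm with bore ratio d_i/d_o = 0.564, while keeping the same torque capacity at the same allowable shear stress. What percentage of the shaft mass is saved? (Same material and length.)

26.8 %

Equal τ_max and T ⇒ the solid shaft needs d_s³ = d_o³(1−k⁴), so d_s = 57.2·(1−0.564⁴)^(1/3) = 55.20 mm.
Area ratio A_h/A_s = d_o²(1−k²)/d_s² = (1−k²)/(1−k⁴)^(2/3) = 0.7322.
Mass saving = 1 − 0.7322 = 26.8 %.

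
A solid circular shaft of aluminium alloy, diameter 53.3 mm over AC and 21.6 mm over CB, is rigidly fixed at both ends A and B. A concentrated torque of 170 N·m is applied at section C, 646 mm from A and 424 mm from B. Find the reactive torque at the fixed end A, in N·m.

Compatibility: T_A·a/J_AC = T_B·b/J_CB with T_A + T_B = T₀.
J_AC = 7.92×10^-7 m⁴, J_CB = 2.14×10^-8 m⁴, so T_A = T₀·(J_AC/a)/((J_AC/a)+(J_CB/b)) = 163.3 N·m, T_B = 6.710 N·m.

163 N·m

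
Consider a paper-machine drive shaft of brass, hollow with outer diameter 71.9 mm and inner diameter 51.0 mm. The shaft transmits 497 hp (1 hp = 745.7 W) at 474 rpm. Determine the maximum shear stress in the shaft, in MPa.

137 MPa

ω = 2π·474/60 = 49.64 rad/s, so T = P/ω = 497×745.7 / 49.64 = 7466 N·m.
J = π(d_o⁴ − d_i⁴)/32 = π(0.0719⁴ − 0.0510⁴)/32 = 1.960×10^-6 m⁴.
τ_max = T·r/J = 7466 × 0.0360 / 1.960×10^-6 = 1.370×10^8 Pa.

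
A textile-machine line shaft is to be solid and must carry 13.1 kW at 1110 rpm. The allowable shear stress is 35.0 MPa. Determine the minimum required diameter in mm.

25.4 mm

ω = 2π·1110/60 = 116.2 rad/s, so T = P/ω = 13.1×10³ / 116.2 = 112.7 N·m.
For a solid shaft τ_max = 16T/(πd³), so d = (16T/(π τ_allow))^(1/3) = (16·112.7/(π·3.50×10^7))^(1/3) = 0.02541 m.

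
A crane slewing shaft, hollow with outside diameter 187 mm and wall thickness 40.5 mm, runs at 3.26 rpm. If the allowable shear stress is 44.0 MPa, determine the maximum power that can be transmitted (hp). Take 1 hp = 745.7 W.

J = π(d_o⁴ − d_i⁴)/32 = π(0.187⁴ − 0.106⁴)/32 = 1.077×10^-4 m⁴.
T_max = τ_allow·J/r = 4.40×10^7 × 1.077×10^-4 / 0.0935 = 50660 N·m.
ω = 2π·3.26/60 = 0.3414 rad/s, so P_max = T_max·ω = 1.730×10^4 W.

23.2 hp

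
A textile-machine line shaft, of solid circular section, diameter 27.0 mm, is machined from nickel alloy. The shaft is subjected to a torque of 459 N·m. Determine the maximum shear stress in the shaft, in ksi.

J = πd⁴/32 = π(0.0270)⁴/32 = 5.217×10^-8 m⁴.
τ_max = T·r/J = 459.0 × 0.0135 / 5.217×10^-8 = 1.188×10^8 Pa.

17.2 ksi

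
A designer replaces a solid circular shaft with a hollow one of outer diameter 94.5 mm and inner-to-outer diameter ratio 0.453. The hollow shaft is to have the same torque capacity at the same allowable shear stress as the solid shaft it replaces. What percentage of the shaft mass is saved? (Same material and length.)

Equal τ_max and T ⇒ the solid shaft needs d_s³ = d_o³(1−k⁴), so d_s = 94.5·(1−0.453⁴)^(1/3) = 93.15 mm.
Area ratio A_h/A_s = d_o²(1−k²)/d_s² = (1−k²)/(1−k⁴)^(2/3) = 0.8179.
Mass saving = 1 − 0.8179 = 18.2 %.

18.2 %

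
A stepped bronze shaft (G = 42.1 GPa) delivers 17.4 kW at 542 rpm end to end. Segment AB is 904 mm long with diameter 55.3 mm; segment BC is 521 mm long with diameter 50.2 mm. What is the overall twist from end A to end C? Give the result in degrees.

ω = 2π·542/60 = 56.76 rad/s, so T = P/ω = 17.4×10³ / 56.76 = 306.6 N·m.
J_AB = π(0.0553)⁴/32 = 9.18×10^-7 m⁴; J_BC = π(0.0502)⁴/32 = 6.23×10^-7 m⁴.
θ = (T/G)·Σ L_i/J_i = (306.6/42.1×10⁹)·(0.904/9.18×10^-7 + 0.521/6.23×10^-7) = 0.01325 rad.

0.759°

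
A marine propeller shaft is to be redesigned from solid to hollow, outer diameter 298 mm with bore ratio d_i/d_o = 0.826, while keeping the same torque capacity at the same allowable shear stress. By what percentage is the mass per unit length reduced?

Equal τ_max and T ⇒ the solid shaft needs d_s³ = d_o³(1−k⁴), so d_s = 298·(1−0.826⁴)^(1/3) = 241.8 mm.
Area ratio A_h/A_s = d_o²(1−k²)/d_s² = (1−k²)/(1−k⁴)^(2/3) = 0.4824.
Mass saving = 1 − 0.4824 = 51.8 %.

51.8 %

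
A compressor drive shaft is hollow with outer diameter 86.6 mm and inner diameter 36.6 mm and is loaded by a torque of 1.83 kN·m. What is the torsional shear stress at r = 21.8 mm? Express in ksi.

1.08 ksi

J = π(d_o⁴ − d_i⁴)/32 = π(0.0866⁴ − 0.0366⁴)/32 = 5.346×10^-6 m⁴.
Shear stress varies linearly with radius: τ = T·r/J = 1830 × 0.0218 / 5.346×10^-6 = 7.463×10^6 Pa.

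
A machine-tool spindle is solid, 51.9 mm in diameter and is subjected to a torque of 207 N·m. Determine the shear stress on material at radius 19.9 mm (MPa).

J = πd⁴/32 = π(0.0519)⁴/32 = 7.123×10^-7 m⁴.
Shear stress varies linearly with radius: τ = T·r/J = 207.0 × 0.0199 / 7.123×10^-7 = 5.783×10^6 Pa.

5.78 MPa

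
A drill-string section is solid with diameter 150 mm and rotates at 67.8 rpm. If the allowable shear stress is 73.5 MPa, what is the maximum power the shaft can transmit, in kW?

346 kW

J = πd⁴/32 = π(0.150)⁴/32 = 4.970×10^-5 m⁴.
T_max = τ_allow·J/r = 7.35×10^7 × 4.970×10^-5 / 0.0750 = 48710 N·m.
ω = 2π·67.8/60 = 7.100 rad/s, so P_max = T_max·ω = 3.458×10^5 W.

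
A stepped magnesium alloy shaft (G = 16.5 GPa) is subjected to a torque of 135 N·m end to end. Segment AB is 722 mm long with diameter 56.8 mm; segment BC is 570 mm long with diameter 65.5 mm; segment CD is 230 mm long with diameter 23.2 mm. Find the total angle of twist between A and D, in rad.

0.0745 rad

J_AB = π(0.0568)⁴/32 = 1.02×10^-6 m⁴; J_BC = π(0.0655)⁴/32 = 1.81×10^-6 m⁴; J_CD = π(0.0232)⁴/32 = 2.84×10^-8 m⁴.
θ = (T/G)·Σ L_i/J_i = (135.0/16.5×10⁹)·(0.722/1.02×10^-6 + 0.570/1.81×10^-6 + 0.230/2.84×10^-8) = 0.07453 rad.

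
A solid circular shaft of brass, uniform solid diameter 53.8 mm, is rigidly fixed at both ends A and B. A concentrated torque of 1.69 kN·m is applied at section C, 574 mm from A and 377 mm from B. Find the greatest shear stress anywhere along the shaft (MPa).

33.4 MPa

With uniform GJ and both ends fixed, compatibility θ_AC = θ_CB gives T_A·a = T_B·b, together with T_A + T_B = T₀.
T_A = T₀·b/(a+b) = 1690·377/951.0 = 670.0 N·m; T_B = 1020 N·m.
τ in each portion: τ_AC = 2.19×10^7 Pa, τ_CB = 3.34×10^7 Pa; maximum is in CB.
τ_max = T_CB·r/J = 1020·0.0269/8.22×10^-7 = 3.336×10^7 Pa.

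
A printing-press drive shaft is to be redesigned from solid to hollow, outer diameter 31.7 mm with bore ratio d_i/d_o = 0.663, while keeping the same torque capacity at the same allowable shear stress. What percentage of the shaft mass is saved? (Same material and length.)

35.3 %

Equal τ_max and T ⇒ the solid shaft needs d_s³ = d_o³(1−k⁴), so d_s = 31.7·(1−0.663⁴)^(1/3) = 29.51 mm.
Area ratio A_h/A_s = d_o²(1−k²)/d_s² = (1−k²)/(1−k⁴)^(2/3) = 0.6467.
Mass saving = 1 − 0.6467 = 35.3 %.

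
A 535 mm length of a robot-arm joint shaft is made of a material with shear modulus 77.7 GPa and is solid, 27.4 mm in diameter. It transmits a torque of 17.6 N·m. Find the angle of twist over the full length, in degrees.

J = πd⁴/32 = π(0.0274)⁴/32 = 5.534×10^-8 m⁴.
θ = T·L/(G·J) = 17.60 × 0.535 / (77.7×10⁹ × 5.534×10^-8) = 2.190×10^-3 rad.

0.125°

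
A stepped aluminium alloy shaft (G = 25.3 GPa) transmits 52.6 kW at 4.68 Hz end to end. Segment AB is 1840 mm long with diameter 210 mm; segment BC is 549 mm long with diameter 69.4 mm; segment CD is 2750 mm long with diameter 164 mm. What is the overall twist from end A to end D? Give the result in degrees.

ω = 2π·4.68 = 29.41 rad/s, so T = P/ω = 52.6×10³ / 29.41 = 1789 N·m.
J_AB = π(0.210)⁴/32 = 1.91×10^-4 m⁴; J_BC = π(0.0694)⁴/32 = 2.28×10^-6 m⁴; J_CD = π(0.164)⁴/32 = 7.10×10^-5 m⁴.
θ = (T/G)·Σ L_i/J_i = (1789/25.3×10⁹)·(1.84/1.91×10^-4 + 0.549/2.28×10^-6 + 2.75/7.10×10^-5) = 0.02046 rad.

1.17°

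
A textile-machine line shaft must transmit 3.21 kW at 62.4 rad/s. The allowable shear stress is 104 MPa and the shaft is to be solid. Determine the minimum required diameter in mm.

ω = 62.4 rad/s, so T = P/ω = 3.21×10³ / 62.40 = 51.44 N·m.
For a solid shaft τ_max = 16T/(πd³), so d = (16T/(π τ_allow))^(1/3) = (16·51.44/(π·1.04×10^8))^(1/3) = 0.01361 m.

13.6 mm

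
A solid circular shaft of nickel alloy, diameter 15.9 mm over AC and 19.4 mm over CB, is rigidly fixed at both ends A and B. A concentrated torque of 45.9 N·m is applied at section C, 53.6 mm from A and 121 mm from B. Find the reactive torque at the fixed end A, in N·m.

23.2 N·m

Compatibility: T_A·a/J_AC = T_B·b/J_CB with T_A + T_B = T₀.
J_AC = 6.27×10^-9 m⁴, J_CB = 1.39×10^-8 m⁴, so T_A = T₀·(J_AC/a)/((J_AC/a)+(J_CB/b)) = 23.16 N·m, T_B = 22.74 N·m.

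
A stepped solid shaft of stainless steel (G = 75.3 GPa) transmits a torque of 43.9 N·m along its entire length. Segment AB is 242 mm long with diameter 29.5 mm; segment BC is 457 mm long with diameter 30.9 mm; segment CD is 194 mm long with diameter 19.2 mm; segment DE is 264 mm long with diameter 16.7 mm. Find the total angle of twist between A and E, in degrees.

1.92°

J_AB = π(0.0295)⁴/32 = 7.44×10^-8 m⁴; J_BC = π(0.0309)⁴/32 = 8.95×10^-8 m⁴; J_CD = π(0.0192)⁴/32 = 1.33×10^-8 m⁴; J_DE = π(0.0167)⁴/32 = 7.64×10^-9 m⁴.
θ = (T/G)·Σ L_i/J_i = (43.90/75.3×10⁹)·(0.242/7.44×10^-8 + 0.457/8.95×10^-8 + 0.194/1.33×10^-8 + 0.264/7.64×10^-9) = 0.03351 rad.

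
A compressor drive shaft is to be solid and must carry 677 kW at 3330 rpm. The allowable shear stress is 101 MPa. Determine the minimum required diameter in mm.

46.1 mm

ω = 2π·3330/60 = 348.7 rad/s, so T = P/ω = 677×10³ / 348.7 = 1941 N·m.
For a solid shaft τ_max = 16T/(πd³), so d = (16T/(π τ_allow))^(1/3) = (16·1941/(π·1.01×10^8))^(1/3) = 0.04609 m.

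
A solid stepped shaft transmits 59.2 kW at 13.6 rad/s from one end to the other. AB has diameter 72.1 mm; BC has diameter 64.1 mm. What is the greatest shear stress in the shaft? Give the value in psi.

12200 psi

ω = 13.6 rad/s, so T = P/ω = 59.2×10³ / 13.60 = 4353 N·m.
Under the same torque, τ_max = 16T/(πd³) is largest where d is smallest — segment BC (d = 64.1 mm).
τ_max = 16·4353/(π·(0.0641)³) = 8.417×10^7 Pa.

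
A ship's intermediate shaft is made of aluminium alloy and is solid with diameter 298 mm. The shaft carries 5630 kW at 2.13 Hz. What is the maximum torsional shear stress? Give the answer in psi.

ω = 2π·2.13 = 13.38 rad/s, so T = P/ω = 5630×10³ / 13.38 = 420700 N·m.
J = πd⁴/32 = π(0.298)⁴/32 = 7.742×10^-4 m⁴.
τ_max = T·r/J = 420700 × 0.149 / 7.742×10^-4 = 8.096×10^7 Pa.

11700 psi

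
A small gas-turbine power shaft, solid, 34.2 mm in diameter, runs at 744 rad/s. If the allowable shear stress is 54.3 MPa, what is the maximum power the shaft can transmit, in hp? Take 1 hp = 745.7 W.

J = πd⁴/32 = π(0.0342)⁴/32 = 1.343×10^-7 m⁴.
T_max = τ_allow·J/r = 5.43×10^7 × 1.343×10^-7 / 0.0171 = 426.5 N·m.
ω = 744 rad/s, so P_max = T_max·ω = 3.173×10^5 W.

426 hp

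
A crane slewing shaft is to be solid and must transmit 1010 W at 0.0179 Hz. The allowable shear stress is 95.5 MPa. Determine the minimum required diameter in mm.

ω = 2π·0.0179 = 0.1125 rad/s, so T = P/ω = 1010 / 0.1125 = 8980 N·m.
For a solid shaft τ_max = 16T/(πd³), so d = (16T/(π τ_allow))^(1/3) = (16·8980/(π·9.55×10^7))^(1/3) = 0.07824 m.

78.2 mm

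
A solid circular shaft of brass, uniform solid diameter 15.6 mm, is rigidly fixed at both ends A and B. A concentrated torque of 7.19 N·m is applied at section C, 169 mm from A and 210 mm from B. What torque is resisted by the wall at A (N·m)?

3.98 N·m

With uniform GJ and both ends fixed, compatibility θ_AC = θ_CB gives T_A·a = T_B·b, together with T_A + T_B = T₀.
T_A = T₀·b/(a+b) = 7.190·210/379.0 = 3.984 N·m; T_B = 3.206 N·m.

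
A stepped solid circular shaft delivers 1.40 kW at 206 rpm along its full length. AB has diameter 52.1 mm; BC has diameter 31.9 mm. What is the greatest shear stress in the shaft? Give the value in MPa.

ω = 2π·206/60 = 21.57 rad/s, so T = P/ω = 1.40×10³ / 21.57 = 64.90 N·m.
Under the same torque, τ_max = 16T/(πd³) is largest where d is smallest — segment BC (d = 31.9 mm).
τ_max = 16·64.90/(π·(0.0319)³) = 1.018×10^7 Pa.

10.2 MPa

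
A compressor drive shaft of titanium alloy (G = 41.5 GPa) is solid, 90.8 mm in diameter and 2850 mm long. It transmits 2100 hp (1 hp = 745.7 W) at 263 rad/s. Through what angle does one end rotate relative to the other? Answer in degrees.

ω = 263 rad/s, so T = P/ω = 2100×745.7 / 263.0 = 5954 N·m.
J = πd⁴/32 = π(0.0908)⁴/32 = 6.673×10^-6 m⁴.
θ = T·L/(G·J) = 5954 × 2.85 / (41.5×10⁹ × 6.673×10^-6) = 0.06127 rad.

3.51°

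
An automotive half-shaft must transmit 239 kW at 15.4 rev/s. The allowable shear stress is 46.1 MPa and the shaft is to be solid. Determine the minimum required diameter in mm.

64.9 mm

ω = 2π·15.4 = 96.76 rad/s, so T = P/ω = 239×10³ / 96.76 = 2470 N·m.
For a solid shaft τ_max = 16T/(πd³), so d = (16T/(π τ_allow))^(1/3) = (16·2470/(π·4.61×10^7))^(1/3) = 0.06486 m.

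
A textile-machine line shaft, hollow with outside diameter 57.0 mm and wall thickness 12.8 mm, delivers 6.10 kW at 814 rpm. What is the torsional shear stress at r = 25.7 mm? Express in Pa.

ω = 2π·814/60 = 85.24 rad/s, so T = P/ω = 6.10×10³ / 85.24 = 71.56 N·m.
J = π(d_o⁴ − d_i⁴)/32 = π(0.0570⁴ − 0.0314⁴)/32 = 9.409×10^-7 m⁴.
Shear stress varies linearly with radius: τ = T·r/J = 71.56 × 0.0257 / 9.409×10^-7 = 1.955×10^6 Pa.

1.95e6 Pa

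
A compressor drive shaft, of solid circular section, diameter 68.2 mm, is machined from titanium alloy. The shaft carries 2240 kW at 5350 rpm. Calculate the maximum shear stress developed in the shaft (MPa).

64.2 MPa

ω = 2π·5350/60 = 560.3 rad/s, so T = P/ω = 2240×10³ / 560.3 = 3998 N·m.
J = πd⁴/32 = π(0.0682)⁴/32 = 2.124×10^-6 m⁴.
τ_max = T·r/J = 3998 × 0.0341 / 2.124×10^-6 = 6.419×10^7 Pa.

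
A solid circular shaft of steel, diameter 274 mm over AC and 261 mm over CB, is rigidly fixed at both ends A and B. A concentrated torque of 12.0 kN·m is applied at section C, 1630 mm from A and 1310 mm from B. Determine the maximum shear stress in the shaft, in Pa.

Compatibility: T_A·a/J_AC = T_B·b/J_CB with T_A + T_B = T₀.
J_AC = 5.53×10^-4 m⁴, J_CB = 4.56×10^-4 m⁴, so T_A = T₀·(J_AC/a)/((J_AC/a)+(J_CB/b)) = 5928 N·m, T_B = 6072 N·m.
τ in each portion: τ_AC = 1.47×10^6 Pa, τ_CB = 1.74×10^6 Pa; maximum is in CB.
τ_max = T_CB·r/J = 6072·0.131/4.56×10^-4 = 1.739×10^6 Pa.

1.74e6 Pa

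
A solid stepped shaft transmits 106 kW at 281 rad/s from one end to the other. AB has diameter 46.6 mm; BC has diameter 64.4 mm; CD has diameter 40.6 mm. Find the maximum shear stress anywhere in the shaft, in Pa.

2.87e7 Pa

ω = 281 rad/s, so T = P/ω = 106×10³ / 281.0 = 377.2 N·m.
Under the same torque, τ_max = 16T/(πd³) is largest where d is smallest — segment CD (d = 40.6 mm).
τ_max = 16·377.2/(π·(0.0406)³) = 2.871×10^7 Pa.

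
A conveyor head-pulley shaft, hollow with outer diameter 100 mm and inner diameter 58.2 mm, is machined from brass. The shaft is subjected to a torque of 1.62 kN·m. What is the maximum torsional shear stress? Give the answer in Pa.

9.32e6 Pa

J = π(d_o⁴ − d_i⁴)/32 = π(0.100⁴ − 0.0582⁴)/32 = 8.691×10^-6 m⁴.
τ_max = T·r/J = 1620 × 0.0500 / 8.691×10^-6 = 9.320×10^6 Pa.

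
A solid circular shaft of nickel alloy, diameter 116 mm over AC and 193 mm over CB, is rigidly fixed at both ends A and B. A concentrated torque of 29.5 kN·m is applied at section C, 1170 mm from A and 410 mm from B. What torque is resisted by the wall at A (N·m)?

Compatibility: T_A·a/J_AC = T_B·b/J_CB with T_A + T_B = T₀.
J_AC = 1.78×10^-5 m⁴, J_CB = 1.36×10^-4 m⁴, so T_A = T₀·(J_AC/a)/((J_AC/a)+(J_CB/b)) = 1290 N·m, T_B = 28210 N·m.

1290 N·m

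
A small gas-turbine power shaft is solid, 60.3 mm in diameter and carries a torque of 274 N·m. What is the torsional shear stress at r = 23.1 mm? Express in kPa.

4880 kPa

J = πd⁴/32 = π(0.0603)⁴/32 = 1.298×10^-6 m⁴.
Shear stress varies linearly with radius: τ = T·r/J = 274.0 × 0.0231 / 1.298×10^-6 = 4.876×10^6 Pa.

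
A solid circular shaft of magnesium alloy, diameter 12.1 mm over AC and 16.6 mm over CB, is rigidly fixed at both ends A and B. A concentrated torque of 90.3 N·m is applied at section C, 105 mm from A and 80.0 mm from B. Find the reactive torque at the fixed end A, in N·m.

Compatibility: T_A·a/J_AC = T_B·b/J_CB with T_A + T_B = T₀.
J_AC = 2.10×10^-9 m⁴, J_CB = 7.45×10^-9 m⁴, so T_A = T₀·(J_AC/a)/((J_AC/a)+(J_CB/b)) = 15.98 N·m, T_B = 74.32 N·m.

16.0 N·m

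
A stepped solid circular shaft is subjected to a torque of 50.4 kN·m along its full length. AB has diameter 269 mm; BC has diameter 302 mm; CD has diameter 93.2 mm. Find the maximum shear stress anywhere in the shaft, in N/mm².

Under the same torque, τ_max = 16T/(πd³) is largest where d is smallest — segment CD (d = 93.2 mm).
τ_max = 16·50400/(π·(0.0932)³) = 3.171×10^8 Pa.

317 N/mm²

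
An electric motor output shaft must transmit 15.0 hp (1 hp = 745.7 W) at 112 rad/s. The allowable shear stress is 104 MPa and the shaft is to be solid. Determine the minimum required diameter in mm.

ω = 112 rad/s, so T = P/ω = 15.0×745.7 / 112.0 = 99.87 N·m.
For a solid shaft τ_max = 16T/(πd³), so d = (16T/(π τ_allow))^(1/3) = (16·99.87/(π·1.04×10^8))^(1/3) = 0.01697 m.

17.0 mm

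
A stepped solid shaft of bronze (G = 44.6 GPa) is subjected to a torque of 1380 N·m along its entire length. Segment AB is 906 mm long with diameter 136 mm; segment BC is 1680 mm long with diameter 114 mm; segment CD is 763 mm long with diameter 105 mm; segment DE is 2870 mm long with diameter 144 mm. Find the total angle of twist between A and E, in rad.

0.00805 rad

J_AB = π(0.136)⁴/32 = 3.36×10^-5 m⁴; J_BC = π(0.114)⁴/32 = 1.66×10^-5 m⁴; J_CD = π(0.105)⁴/32 = 1.19×10^-5 m⁴; J_DE = π(0.144)⁴/32 = 4.22×10^-5 m⁴.
θ = (T/G)·Σ L_i/J_i = (1380/44.6×10⁹)·(0.906/3.36×10^-5 + 1.68/1.66×10^-5 + 0.763/1.19×10^-5 + 2.87/4.22×10^-5) = 8.052×10^-3 rad.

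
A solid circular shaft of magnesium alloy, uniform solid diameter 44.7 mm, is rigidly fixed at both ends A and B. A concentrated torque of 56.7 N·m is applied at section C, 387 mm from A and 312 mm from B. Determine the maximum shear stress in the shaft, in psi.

260 psi

With uniform GJ and both ends fixed, compatibility θ_AC = θ_CB gives T_A·a = T_B·b, together with T_A + T_B = T₀.
T_A = T₀·b/(a+b) = 56.70·312/699.0 = 25.31 N·m; T_B = 31.39 N·m.
τ in each portion: τ_AC = 1.44×10^6 Pa, τ_CB = 1.79×10^6 Pa; maximum is in CB.
τ_max = T_CB·r/J = 31.39·0.0224/3.92×10^-7 = 1.790×10^6 Pa.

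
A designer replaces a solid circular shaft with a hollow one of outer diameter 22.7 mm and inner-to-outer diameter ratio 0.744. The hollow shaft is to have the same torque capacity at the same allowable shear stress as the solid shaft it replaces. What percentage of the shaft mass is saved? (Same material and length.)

Equal τ_max and T ⇒ the solid shaft needs d_s³ = d_o³(1−k⁴), so d_s = 22.7·(1−0.744⁴)^(1/3) = 20.09 mm.
Area ratio A_h/A_s = d_o²(1−k²)/d_s² = (1−k²)/(1−k⁴)^(2/3) = 0.5698.
Mass saving = 1 − 0.5698 = 43.0 %.

43.0 %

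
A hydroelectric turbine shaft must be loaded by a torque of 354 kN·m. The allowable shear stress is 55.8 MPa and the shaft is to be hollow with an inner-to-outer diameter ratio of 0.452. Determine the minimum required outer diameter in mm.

For a hollow shaft with d_i/d_o = 0.452: τ_max = 16T/(π d_o³ (1−k⁴)), so d_o = [16T/(π τ_allow (1−k⁴))]^(1/3) = [16·354000/(π·5.58×10^7·0.9583)]^(1/3) = 0.3231 m.

323 mm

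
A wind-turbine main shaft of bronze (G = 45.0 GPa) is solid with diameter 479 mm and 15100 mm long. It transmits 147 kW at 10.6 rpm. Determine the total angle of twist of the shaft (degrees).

ω = 2π·10.6/60 = 1.110 rad/s, so T = P/ω = 147×10³ / 1.110 = 132400 N·m.
J = πd⁴/32 = π(0.479)⁴/32 = 5.168×10^-3 m⁴.
θ = T·L/(G·J) = 132400 × 15.1 / (45.0×10⁹ × 5.168×10^-3) = 8.598×10^-3 rad.

0.493°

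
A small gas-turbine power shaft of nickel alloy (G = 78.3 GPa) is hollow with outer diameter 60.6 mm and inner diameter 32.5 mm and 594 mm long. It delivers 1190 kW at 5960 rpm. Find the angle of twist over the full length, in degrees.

0.682°

ω = 2π·5960/60 = 624.1 rad/s, so T = P/ω = 1190×10³ / 624.1 = 1907 N·m.
J = π(d_o⁴ − d_i⁴)/32 = π(0.0606⁴ − 0.0325⁴)/32 = 1.214×10^-6 m⁴.
θ = T·L/(G·J) = 1907 × 0.594 / (78.3×10⁹ × 1.214×10^-6) = 0.01191 rad.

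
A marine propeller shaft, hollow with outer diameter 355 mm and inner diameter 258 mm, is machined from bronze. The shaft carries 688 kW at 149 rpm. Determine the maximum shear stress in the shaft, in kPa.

6960 kPa

ω = 2π·149/60 = 15.60 rad/s, so T = P/ω = 688×10³ / 15.60 = 44090 N·m.
J = π(d_o⁴ − d_i⁴)/32 = π(0.355⁴ − 0.258⁴)/32 = 1.124×10^-3 m⁴.
τ_max = T·r/J = 44090 × 0.177 / 1.124×10^-3 = 6.962×10^6 Pa.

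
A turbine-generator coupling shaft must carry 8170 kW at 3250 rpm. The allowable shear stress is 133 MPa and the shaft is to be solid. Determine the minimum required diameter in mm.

ω = 2π·3250/60 = 340.3 rad/s, so T = P/ω = 8170×10³ / 340.3 = 24010 N·m.
For a solid shaft τ_max = 16T/(πd³), so d = (16T/(π τ_allow))^(1/3) = (16·24010/(π·1.33×10^8))^(1/3) = 0.09723 m.

97.2 mm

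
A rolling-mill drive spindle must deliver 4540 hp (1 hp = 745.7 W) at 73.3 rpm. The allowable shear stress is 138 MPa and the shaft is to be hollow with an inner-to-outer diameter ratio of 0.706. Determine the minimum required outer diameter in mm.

ω = 2π·73.3/60 = 7.676 rad/s, so T = P/ω = 4540×745.7 / 7.676 = 441000 N·m.
For a hollow shaft with d_i/d_o = 0.706: τ_max = 16T/(π d_o³ (1−k⁴)), so d_o = [16T/(π τ_allow (1−k⁴))]^(1/3) = [16·441000/(π·1.38×10^8·0.7516)]^(1/3) = 0.2787 m.

279 mm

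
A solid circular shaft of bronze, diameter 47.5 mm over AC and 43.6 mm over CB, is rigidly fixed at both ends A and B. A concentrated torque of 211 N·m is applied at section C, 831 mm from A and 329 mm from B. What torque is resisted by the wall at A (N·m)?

75.5 N·m

Compatibility: T_A·a/J_AC = T_B·b/J_CB with T_A + T_B = T₀.
J_AC = 5.00×10^-7 m⁴, J_CB = 3.55×10^-7 m⁴, so T_A = T₀·(J_AC/a)/((J_AC/a)+(J_CB/b)) = 75.55 N·m, T_B = 135.5 N·m.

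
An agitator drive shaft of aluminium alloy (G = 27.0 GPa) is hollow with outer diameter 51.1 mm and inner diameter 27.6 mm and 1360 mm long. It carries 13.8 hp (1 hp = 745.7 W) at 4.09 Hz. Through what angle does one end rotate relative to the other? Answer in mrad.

ω = 2π·4.09 = 25.70 rad/s, so T = P/ω = 13.8×745.7 / 25.70 = 400.4 N·m.
J = π(d_o⁴ − d_i⁴)/32 = π(0.0511⁴ − 0.0276⁴)/32 = 6.124×10^-7 m⁴.
θ = T·L/(G·J) = 400.4 × 1.36 / (27.0×10⁹ × 6.124×10^-7) = 0.03294 rad.

32.9 mrad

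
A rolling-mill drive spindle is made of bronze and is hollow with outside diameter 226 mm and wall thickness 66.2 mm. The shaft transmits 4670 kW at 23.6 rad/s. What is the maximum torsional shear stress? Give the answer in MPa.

90.0 MPa

ω = 23.6 rad/s, so T = P/ω = 4670×10³ / 23.60 = 197900 N·m.
J = π(d_o⁴ − d_i⁴)/32 = π(0.226⁴ − 0.0936⁴)/32 = 2.486×10^-4 m⁴.
τ_max = T·r/J = 197900 × 0.113 / 2.486×10^-4 = 8.995×10^7 Pa.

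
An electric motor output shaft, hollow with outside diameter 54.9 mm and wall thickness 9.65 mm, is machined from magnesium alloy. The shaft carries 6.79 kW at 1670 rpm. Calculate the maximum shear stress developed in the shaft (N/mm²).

1.45 N/mm²

ω = 2π·1670/60 = 174.9 rad/s, so T = P/ω = 6.79×10³ / 174.9 = 38.83 N·m.
J = π(d_o⁴ − d_i⁴)/32 = π(0.0549⁴ − 0.0356⁴)/32 = 7.342×10^-7 m⁴.
τ_max = T·r/J = 38.83 × 0.0274 / 7.342×10^-7 = 1.452×10^6 Pa.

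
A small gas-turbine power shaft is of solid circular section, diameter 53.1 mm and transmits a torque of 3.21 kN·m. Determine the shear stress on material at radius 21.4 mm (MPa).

J = πd⁴/32 = π(0.0531)⁴/32 = 7.805×10^-7 m⁴.
Shear stress varies linearly with radius: τ = T·r/J = 3210 × 0.0214 / 7.805×10^-7 = 8.801×10^7 Pa.

88.0 MPa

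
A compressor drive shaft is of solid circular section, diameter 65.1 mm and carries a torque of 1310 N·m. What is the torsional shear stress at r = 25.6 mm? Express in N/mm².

19.0 N/mm²

J = πd⁴/32 = π(0.0651)⁴/32 = 1.763×10^-6 m⁴.
Shear stress varies linearly with radius: τ = T·r/J = 1310 × 0.0256 / 1.763×10^-6 = 1.902×10^7 Pa.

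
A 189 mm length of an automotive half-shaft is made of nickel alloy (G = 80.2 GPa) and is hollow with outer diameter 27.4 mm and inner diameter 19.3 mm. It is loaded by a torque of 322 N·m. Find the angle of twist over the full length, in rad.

J = π(d_o⁴ − d_i⁴)/32 = π(0.0274⁴ − 0.0193⁴)/32 = 4.171×10^-8 m⁴.
θ = T·L/(G·J) = 322.0 × 0.189 / (80.2×10⁹ × 4.171×10^-8) = 0.01819 rad.

0.0182 rad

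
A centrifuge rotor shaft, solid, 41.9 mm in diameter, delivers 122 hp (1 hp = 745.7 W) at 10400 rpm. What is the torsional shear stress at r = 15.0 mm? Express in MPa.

4.14 MPa

ω = 2π·10400/60 = 1089 rad/s, so T = P/ω = 122×745.7 / 1089 = 83.53 N·m.
J = πd⁴/32 = π(0.0419)⁴/32 = 3.026×10^-7 m⁴.
Shear stress varies linearly with radius: τ = T·r/J = 83.53 × 0.0150 / 3.026×10^-7 = 4.141×10^6 Pa.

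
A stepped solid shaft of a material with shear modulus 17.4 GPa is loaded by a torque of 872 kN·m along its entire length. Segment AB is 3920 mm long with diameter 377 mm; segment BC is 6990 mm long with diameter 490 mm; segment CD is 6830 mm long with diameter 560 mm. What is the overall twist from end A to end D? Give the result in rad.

0.196 rad

J_AB = π(0.377)⁴/32 = 1.98×10^-3 m⁴; J_BC = π(0.490)⁴/32 = 5.66×10^-3 m⁴; J_CD = π(0.560)⁴/32 = 9.65×10^-3 m⁴.
θ = (T/G)·Σ L_i/J_i = (872000/17.4×10⁹)·(3.92/1.98×10^-3 + 6.99/5.66×10^-3 + 6.83/9.65×10^-3) = 0.1964 rad.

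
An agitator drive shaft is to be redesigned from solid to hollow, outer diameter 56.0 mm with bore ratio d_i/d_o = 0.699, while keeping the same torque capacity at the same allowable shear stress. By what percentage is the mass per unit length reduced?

Equal τ_max and T ⇒ the solid shaft needs d_s³ = d_o³(1−k⁴), so d_s = 56.0·(1−0.699⁴)^(1/3) = 51.13 mm.
Area ratio A_h/A_s = d_o²(1−k²)/d_s² = (1−k²)/(1−k⁴)^(2/3) = 0.6134.
Mass saving = 1 − 0.6134 = 38.7 %.

38.7 %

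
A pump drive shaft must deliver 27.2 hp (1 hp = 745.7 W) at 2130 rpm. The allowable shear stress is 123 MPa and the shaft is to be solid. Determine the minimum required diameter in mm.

ω = 2π·2130/60 = 223.1 rad/s, so T = P/ω = 27.2×745.7 / 223.1 = 90.93 N·m.
For a solid shaft τ_max = 16T/(πd³), so d = (16T/(π τ_allow))^(1/3) = (16·90.93/(π·1.23×10^8))^(1/3) = 0.01556 m.

15.6 mm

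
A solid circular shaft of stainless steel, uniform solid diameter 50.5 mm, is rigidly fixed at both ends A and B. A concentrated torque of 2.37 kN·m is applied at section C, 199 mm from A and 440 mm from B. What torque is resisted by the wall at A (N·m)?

With uniform GJ and both ends fixed, compatibility θ_AC = θ_CB gives T_A·a = T_B·b, together with T_A + T_B = T₀.
T_A = T₀·b/(a+b) = 2370·440/639.0 = 1632 N·m; T_B = 738.1 N·m.

1630 N·m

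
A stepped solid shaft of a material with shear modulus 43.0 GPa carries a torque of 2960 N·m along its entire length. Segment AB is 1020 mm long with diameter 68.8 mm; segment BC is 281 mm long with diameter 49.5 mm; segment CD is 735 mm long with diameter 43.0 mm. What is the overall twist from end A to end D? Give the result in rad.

J_AB = π(0.0688)⁴/32 = 2.20×10^-6 m⁴; J_BC = π(0.0495)⁴/32 = 5.89×10^-7 m⁴; J_CD = π(0.0430)⁴/32 = 3.36×10^-7 m⁴.
θ = (T/G)·Σ L_i/J_i = (2960/43.0×10⁹)·(1.02/2.20×10^-6 + 0.281/5.89×10^-7 + 0.735/3.36×10^-7) = 0.2155 rad.

0.215 rad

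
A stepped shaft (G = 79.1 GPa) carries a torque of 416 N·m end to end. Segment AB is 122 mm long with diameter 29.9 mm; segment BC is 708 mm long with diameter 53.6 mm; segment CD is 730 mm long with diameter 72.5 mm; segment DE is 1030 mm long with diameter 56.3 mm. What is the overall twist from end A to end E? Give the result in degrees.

J_AB = π(0.0299)⁴/32 = 7.85×10^-8 m⁴; J_BC = π(0.0536)⁴/32 = 8.10×10^-7 m⁴; J_CD = π(0.0725)⁴/32 = 2.71×10^-6 m⁴; J_DE = π(0.0563)⁴/32 = 9.86×10^-7 m⁴.
θ = (T/G)·Σ L_i/J_i = (416.0/79.1×10⁹)·(0.122/7.85×10^-8 + 0.708/8.10×10^-7 + 0.730/2.71×10^-6 + 1.03/9.86×10^-7) = 0.01968 rad.

1.13°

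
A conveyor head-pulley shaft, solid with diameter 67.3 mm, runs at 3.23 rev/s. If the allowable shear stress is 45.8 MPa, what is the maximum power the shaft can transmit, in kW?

55.6 kW

J = πd⁴/32 = π(0.0673)⁴/32 = 2.014×10^-6 m⁴.
T_max = τ_allow·J/r = 4.58×10^7 × 2.014×10^-6 / 0.0336 = 2741 N·m.
ω = 2π·3.23 = 20.29 rad/s, so P_max = T_max·ω = 5.563×10^4 W.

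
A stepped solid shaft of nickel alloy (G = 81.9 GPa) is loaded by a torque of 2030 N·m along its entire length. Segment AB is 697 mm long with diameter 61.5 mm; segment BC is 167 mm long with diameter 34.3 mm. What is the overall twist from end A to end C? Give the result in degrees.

J_AB = π(0.0615)⁴/32 = 1.40×10^-6 m⁴; J_BC = π(0.0343)⁴/32 = 1.36×10^-7 m⁴.
θ = (T/G)·Σ L_i/J_i = (2030/81.9×10⁹)·(0.697/1.40×10^-6 + 0.167/1.36×10^-7) = 0.04276 rad.

2.45°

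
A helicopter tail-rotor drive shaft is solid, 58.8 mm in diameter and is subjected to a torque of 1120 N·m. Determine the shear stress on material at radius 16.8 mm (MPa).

16.0 MPa

J = πd⁴/32 = π(0.0588)⁴/32 = 1.174×10^-6 m⁴.
Shear stress varies linearly with radius: τ = T·r/J = 1120 × 0.0168 / 1.174×10^-6 = 1.603×10^7 Pa.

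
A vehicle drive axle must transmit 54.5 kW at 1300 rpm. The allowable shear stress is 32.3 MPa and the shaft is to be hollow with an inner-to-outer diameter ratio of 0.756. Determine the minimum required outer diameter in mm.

ω = 2π·1300/60 = 136.1 rad/s, so T = P/ω = 54.5×10³ / 136.1 = 400.3 N·m.
For a hollow shaft with d_i/d_o = 0.756: τ_max = 16T/(π d_o³ (1−k⁴)), so d_o = [16T/(π τ_allow (1−k⁴))]^(1/3) = [16·400.3/(π·3.23×10^7·0.6733)]^(1/3) = 0.04543 m.

45.4 mm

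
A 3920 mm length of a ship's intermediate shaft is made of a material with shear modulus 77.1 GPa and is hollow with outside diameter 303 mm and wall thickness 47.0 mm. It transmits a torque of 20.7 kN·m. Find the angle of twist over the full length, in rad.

0.00164 rad

J = π(d_o⁴ − d_i⁴)/32 = π(0.303⁴ − 0.209⁴)/32 = 6.402×10^-4 m⁴.
θ = T·L/(G·J) = 20700 × 3.92 / (77.1×10⁹ × 6.402×10^-4) = 1.644×10^-3 rad.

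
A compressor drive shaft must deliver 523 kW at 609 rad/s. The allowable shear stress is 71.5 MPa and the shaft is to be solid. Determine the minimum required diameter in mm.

ω = 609 rad/s, so T = P/ω = 523×10³ / 609.0 = 858.8 N·m.
For a solid shaft τ_max = 16T/(πd³), so d = (16T/(π τ_allow))^(1/3) = (16·858.8/(π·7.15×10^7))^(1/3) = 0.03940 m.

39.4 mm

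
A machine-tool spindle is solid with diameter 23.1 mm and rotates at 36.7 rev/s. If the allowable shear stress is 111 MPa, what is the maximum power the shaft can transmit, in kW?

61.9 kW

J = πd⁴/32 = π(0.0231)⁴/32 = 2.795×10^-8 m⁴.
T_max = τ_allow·J/r = 1.11×10^8 × 2.795×10^-8 / 0.0116 = 268.7 N·m.
ω = 2π·36.7 = 230.6 rad/s, so P_max = T_max·ω = 6.195×10^4 W.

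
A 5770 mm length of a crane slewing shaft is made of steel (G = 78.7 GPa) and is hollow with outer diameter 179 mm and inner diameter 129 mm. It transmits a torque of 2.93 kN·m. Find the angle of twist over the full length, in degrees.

J = π(d_o⁴ − d_i⁴)/32 = π(0.179⁴ − 0.129⁴)/32 = 7.360×10^-5 m⁴.
θ = T·L/(G·J) = 2930 × 5.77 / (78.7×10⁹ × 7.360×10^-5) = 2.919×10^-3 rad.

0.167°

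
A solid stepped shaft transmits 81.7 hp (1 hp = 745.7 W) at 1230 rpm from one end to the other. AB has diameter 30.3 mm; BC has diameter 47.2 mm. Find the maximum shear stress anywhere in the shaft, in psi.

12600 psi

ω = 2π·1230/60 = 128.8 rad/s, so T = P/ω = 81.7×745.7 / 128.8 = 473.0 N·m.
Under the same torque, τ_max = 16T/(πd³) is largest where d is smallest — segment AB (d = 30.3 mm).
τ_max = 16·473.0/(π·(0.0303)³) = 8.660×10^7 Pa.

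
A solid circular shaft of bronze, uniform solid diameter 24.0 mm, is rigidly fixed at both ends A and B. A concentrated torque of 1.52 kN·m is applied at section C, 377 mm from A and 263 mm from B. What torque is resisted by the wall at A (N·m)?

625 N·m

With uniform GJ and both ends fixed, compatibility θ_AC = θ_CB gives T_A·a = T_B·b, together with T_A + T_B = T₀.
T_A = T₀·b/(a+b) = 1520·263/640.0 = 624.6 N·m; T_B = 895.4 N·m.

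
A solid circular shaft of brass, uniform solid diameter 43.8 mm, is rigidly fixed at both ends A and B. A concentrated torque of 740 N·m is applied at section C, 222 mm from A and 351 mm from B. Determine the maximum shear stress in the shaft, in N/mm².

27.5 N/mm²

With uniform GJ and both ends fixed, compatibility θ_AC = θ_CB gives T_A·a = T_B·b, together with T_A + T_B = T₀.
T_A = T₀·b/(a+b) = 740.0·351/573.0 = 453.3 N·m; T_B = 286.7 N·m.
τ in each portion: τ_AC = 2.75×10^7 Pa, τ_CB = 1.74×10^7 Pa; maximum is in AC.
τ_max = T_AC·r/J = 453.3·0.0219/3.61×10^-7 = 2.747×10^7 Pa.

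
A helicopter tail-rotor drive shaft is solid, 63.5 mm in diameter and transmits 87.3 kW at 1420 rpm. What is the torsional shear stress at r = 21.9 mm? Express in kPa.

ω = 2π·1420/60 = 148.7 rad/s, so T = P/ω = 87.3×10³ / 148.7 = 587.1 N·m.
J = πd⁴/32 = π(0.0635)⁴/32 = 1.596×10^-6 m⁴.
Shear stress varies linearly with radius: τ = T·r/J = 587.1 × 0.0219 / 1.596×10^-6 = 8.055×10^6 Pa.

8050 kPa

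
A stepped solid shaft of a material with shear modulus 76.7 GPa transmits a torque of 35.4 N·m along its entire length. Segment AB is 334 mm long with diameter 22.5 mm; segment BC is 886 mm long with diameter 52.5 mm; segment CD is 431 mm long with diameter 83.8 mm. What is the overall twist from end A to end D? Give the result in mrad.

6.72 mrad

J_AB = π(0.0225)⁴/32 = 2.52×10^-8 m⁴; J_BC = π(0.0525)⁴/32 = 7.46×10^-7 m⁴; J_CD = π(0.0838)⁴/32 = 4.84×10^-6 m⁴.
θ = (T/G)·Σ L_i/J_i = (35.40/76.7×10⁹)·(0.334/2.52×10^-8 + 0.886/7.46×10^-7 + 0.431/4.84×10^-6) = 6.716×10^-3 rad.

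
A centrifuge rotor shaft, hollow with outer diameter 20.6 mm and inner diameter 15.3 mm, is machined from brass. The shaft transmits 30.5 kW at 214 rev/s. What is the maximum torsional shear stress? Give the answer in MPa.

19.0 MPa

ω = 2π·214 = 1345 rad/s, so T = P/ω = 30.5×10³ / 1345 = 22.68 N·m.
J = π(d_o⁴ − d_i⁴)/32 = π(0.0206⁴ − 0.0153⁴)/32 = 1.230×10^-8 m⁴.
τ_max = T·r/J = 22.68 × 0.0103 / 1.230×10^-8 = 1.900×10^7 Pa.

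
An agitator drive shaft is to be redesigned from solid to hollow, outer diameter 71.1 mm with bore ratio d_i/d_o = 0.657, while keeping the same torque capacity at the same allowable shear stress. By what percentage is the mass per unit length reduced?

34.8 %

Equal τ_max and T ⇒ the solid shaft needs d_s³ = d_o³(1−k⁴), so d_s = 71.1·(1−0.657⁴)^(1/3) = 66.38 mm.
Area ratio A_h/A_s = d_o²(1−k²)/d_s² = (1−k²)/(1−k⁴)^(2/3) = 0.6521.
Mass saving = 1 − 0.6521 = 34.8 %.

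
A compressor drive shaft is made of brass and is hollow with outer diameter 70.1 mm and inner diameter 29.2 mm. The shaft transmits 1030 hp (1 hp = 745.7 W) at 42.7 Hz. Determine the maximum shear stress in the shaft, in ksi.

6.33 ksi

ω = 2π·42.7 = 268.3 rad/s, so T = P/ω = 1030×745.7 / 268.3 = 2863 N·m.
J = π(d_o⁴ − d_i⁴)/32 = π(0.0701⁴ − 0.0292⁴)/32 = 2.299×10^-6 m⁴.
τ_max = T·r/J = 2863 × 0.0350 / 2.299×10^-6 = 4.364×10^7 Pa.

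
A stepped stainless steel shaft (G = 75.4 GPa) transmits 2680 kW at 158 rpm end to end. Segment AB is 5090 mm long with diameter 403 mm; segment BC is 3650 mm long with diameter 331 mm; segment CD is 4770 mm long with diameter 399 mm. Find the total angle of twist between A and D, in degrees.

ω = 2π·158/60 = 16.55 rad/s, so T = P/ω = 2680×10³ / 16.55 = 162000 N·m.
J_AB = π(0.403)⁴/32 = 2.59×10^-3 m⁴; J_BC = π(0.331)⁴/32 = 1.18×10^-3 m⁴; J_CD = π(0.399)⁴/32 = 2.49×10^-3 m⁴.
θ = (T/G)·Σ L_i/J_i = (162000/75.4×10⁹)·(5.09/2.59×10^-3 + 3.65/1.18×10^-3 + 4.77/2.49×10^-3) = 0.01499 rad.

0.859°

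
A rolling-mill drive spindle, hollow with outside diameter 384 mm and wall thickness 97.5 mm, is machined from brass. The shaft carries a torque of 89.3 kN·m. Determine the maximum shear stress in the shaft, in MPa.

J = π(d_o⁴ − d_i⁴)/32 = π(0.384⁴ − 0.189⁴)/32 = 2.009×10^-3 m⁴.
τ_max = T·r/J = 89300 × 0.192 / 2.009×10^-3 = 8.533×10^6 Pa.

8.53 MPa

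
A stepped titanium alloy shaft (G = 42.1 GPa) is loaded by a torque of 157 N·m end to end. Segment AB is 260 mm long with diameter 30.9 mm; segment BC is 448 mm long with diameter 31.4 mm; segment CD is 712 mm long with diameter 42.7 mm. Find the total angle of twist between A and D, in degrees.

2.09°

J_AB = π(0.0309)⁴/32 = 8.95×10^-8 m⁴; J_BC = π(0.0314)⁴/32 = 9.54×10^-8 m⁴; J_CD = π(0.0427)⁴/32 = 3.26×10^-7 m⁴.
θ = (T/G)·Σ L_i/J_i = (157.0/42.1×10⁹)·(0.260/8.95×10^-8 + 0.448/9.54×10^-8 + 0.712/3.26×10^-7) = 0.03647 rad.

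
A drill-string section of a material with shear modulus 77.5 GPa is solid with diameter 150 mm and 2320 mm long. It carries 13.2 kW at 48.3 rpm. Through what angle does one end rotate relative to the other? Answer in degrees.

ω = 2π·48.3/60 = 5.058 rad/s, so T = P/ω = 13.2×10³ / 5.058 = 2610 N·m.
J = πd⁴/32 = π(0.150)⁴/32 = 4.970×10^-5 m⁴.
θ = T·L/(G·J) = 2610 × 2.32 / (77.5×10⁹ × 4.970×10^-5) = 1.572×10^-3 rad.

0.0901°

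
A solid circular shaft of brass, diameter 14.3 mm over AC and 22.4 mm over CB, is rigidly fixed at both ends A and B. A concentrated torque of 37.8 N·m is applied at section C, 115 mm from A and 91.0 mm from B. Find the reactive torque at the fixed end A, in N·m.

Compatibility: T_A·a/J_AC = T_B·b/J_CB with T_A + T_B = T₀.
J_AC = 4.11×10^-9 m⁴, J_CB = 2.47×10^-8 m⁴, so T_A = T₀·(J_AC/a)/((J_AC/a)+(J_CB/b)) = 4.391 N·m, T_B = 33.41 N·m.

4.39 N·m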